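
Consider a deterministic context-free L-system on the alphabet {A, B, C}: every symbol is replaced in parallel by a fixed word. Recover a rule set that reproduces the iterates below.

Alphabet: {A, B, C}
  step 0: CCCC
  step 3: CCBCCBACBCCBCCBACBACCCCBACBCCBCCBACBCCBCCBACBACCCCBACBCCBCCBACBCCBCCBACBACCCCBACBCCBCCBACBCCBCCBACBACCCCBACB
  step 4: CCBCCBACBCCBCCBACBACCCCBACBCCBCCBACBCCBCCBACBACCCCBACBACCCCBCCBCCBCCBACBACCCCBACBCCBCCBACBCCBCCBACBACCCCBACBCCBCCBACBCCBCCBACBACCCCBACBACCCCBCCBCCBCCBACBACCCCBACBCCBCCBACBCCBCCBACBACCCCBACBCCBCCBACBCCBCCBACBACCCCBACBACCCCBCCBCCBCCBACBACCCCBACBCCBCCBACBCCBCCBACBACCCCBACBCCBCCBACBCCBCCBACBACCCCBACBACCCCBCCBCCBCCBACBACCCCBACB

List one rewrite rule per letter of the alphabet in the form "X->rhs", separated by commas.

  step 3 ⇒ step 4: CCBCCBACBCCBCCBACBACCCCBACBCCBCCBACBCCBCCBACBACCCCBACBCCBCCBACBCCBCCBACBACCCCBACBCCBCCBACBCCBCCBACBACCCCBACB ⇒ CCB·CCB·ACB·CCB·CCB·ACB·ACC·CCB·ACB·CCB·CCB·ACB·CCB·CCB·ACB·ACC·CCB·ACB·ACC·CCB·CCB·CCB·CCB·ACB·ACC·CCB·ACB·CCB·CCB·ACB·CCB·CCB·ACB·ACC·CCB·ACB·CCB·CCB·ACB·CCB·CCB·ACB·ACC·CCB·ACB·ACC·CCB·CCB·CCB·CCB·ACB·ACC·CCB·ACB·CCB·CCB·ACB·CCB·CCB·ACB·ACC·CCB·ACB·CCB·CCB·ACB·CCB·CCB·ACB·ACC·CCB·ACB·ACC·CCB·CCB·CCB·CCB·ACB·ACC·CCB·ACB·CCB·CCB·ACB·CCB·CCB·ACB·ACC·CCB·ACB·CCB·CCB·ACB·CCB·CCB·ACB·ACC·CCB·ACB·ACC·CCB·CCB·CCB·CCB·ACB·ACC·CCB·ACB
    A ↦ ACC
    B ↦ ACB
    C ↦ CCB

A->ACC, B->ACB, C->CCB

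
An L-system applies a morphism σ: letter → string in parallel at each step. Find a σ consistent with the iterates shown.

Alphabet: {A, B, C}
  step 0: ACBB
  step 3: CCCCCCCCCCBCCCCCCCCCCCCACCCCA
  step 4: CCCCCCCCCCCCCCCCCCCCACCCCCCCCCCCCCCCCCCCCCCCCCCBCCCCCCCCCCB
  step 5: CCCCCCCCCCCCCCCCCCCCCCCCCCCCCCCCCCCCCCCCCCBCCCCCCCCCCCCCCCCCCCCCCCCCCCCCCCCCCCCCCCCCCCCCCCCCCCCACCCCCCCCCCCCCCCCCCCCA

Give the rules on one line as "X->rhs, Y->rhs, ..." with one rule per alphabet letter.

A->CCB, B->A, C->CC

  step 4 ⇒ step 5: CCCCCCCCCCCCCCCCCCCCACCCCCCCCCCCCCCCCCCCCCCCCCCBCCCCCCCCCCB ⇒ CC·CC·CC·CC·CC·CC·CC·CC·CC·CC·CC·CC·CC·CC·CC·CC·CC·CC·CC·CC·CCB·CC·CC·CC·CC·CC·CC·CC·CC·CC·CC·CC·CC·CC·CC·CC·CC·CC·CC·CC·CC·CC·CC·CC·CC·CC·CC·A·CC·CC·CC·CC·CC·CC·CC·CC·CC·CC·A
    A ↦ CCB
    B ↦ A
    C ↦ CC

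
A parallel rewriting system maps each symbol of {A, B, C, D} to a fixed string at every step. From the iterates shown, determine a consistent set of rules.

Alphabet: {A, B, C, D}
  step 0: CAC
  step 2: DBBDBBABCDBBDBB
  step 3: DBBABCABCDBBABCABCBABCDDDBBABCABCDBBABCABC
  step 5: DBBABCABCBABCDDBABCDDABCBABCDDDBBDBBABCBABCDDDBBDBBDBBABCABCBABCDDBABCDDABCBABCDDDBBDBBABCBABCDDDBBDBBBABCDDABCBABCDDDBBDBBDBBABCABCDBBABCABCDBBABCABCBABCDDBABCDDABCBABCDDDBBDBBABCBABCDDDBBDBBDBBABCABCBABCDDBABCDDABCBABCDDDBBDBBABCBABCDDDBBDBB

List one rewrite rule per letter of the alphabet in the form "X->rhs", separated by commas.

A->B, B->ABC, C->DD, D->DBB

  step 2 ⇒ step 3: DBBDBBABCDBBDBB ⇒ DBB·ABC·ABC·DBB·ABC·ABC·B·ABC·DD·DBB·ABC·ABC·DBB·ABC·ABC
    A ↦ B
    B ↦ ABC
    C ↦ DD
    D ↦ DBB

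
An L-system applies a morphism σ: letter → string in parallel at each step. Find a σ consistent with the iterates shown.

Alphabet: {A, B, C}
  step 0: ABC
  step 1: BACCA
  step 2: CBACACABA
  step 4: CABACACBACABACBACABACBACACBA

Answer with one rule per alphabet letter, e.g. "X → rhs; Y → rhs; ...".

A->BA, B->C, C->CA

  step 1 ⇒ step 2: BACCA ⇒ C·BA·CA·CA·BA
    A ↦ BA
    B ↦ C
    C ↦ CA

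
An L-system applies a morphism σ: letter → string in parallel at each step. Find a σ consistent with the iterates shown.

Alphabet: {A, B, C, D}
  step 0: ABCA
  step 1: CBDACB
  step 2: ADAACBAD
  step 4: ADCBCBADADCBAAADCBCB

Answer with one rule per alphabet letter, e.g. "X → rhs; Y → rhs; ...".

A->CB, B->D, C->A, D->AA

  step 1 ⇒ step 2: CBDACB ⇒ A·D·AA·CB·A·D
    A ↦ CB
    B ↦ D
    C ↦ A
    D ↦ AA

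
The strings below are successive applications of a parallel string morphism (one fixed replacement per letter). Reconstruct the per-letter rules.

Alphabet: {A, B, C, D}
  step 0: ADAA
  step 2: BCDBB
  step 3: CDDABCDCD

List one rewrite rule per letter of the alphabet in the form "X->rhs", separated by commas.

A->D, B->CD, C->DA, D->B

  step 2 ⇒ step 3: BCDBB ⇒ CD·DA·B·CD·CD
    B ↦ CD
    C ↦ DA
    D ↦ B
    A ↦ D  (constrained at step 0)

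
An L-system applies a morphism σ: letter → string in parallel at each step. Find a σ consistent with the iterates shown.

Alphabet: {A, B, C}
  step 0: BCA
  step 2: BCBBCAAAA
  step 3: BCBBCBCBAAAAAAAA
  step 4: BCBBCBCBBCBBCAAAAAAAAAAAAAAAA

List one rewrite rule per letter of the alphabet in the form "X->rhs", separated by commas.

A->AA, B->BC, C->B

  step 3 ⇒ step 4: BCBBCBCBAAAAAAAA ⇒ BC·B·BC·BC·B·BC·B·BC·AA·AA·AA·AA·AA·AA·AA·AA
    A ↦ AA
    B ↦ BC
    C ↦ B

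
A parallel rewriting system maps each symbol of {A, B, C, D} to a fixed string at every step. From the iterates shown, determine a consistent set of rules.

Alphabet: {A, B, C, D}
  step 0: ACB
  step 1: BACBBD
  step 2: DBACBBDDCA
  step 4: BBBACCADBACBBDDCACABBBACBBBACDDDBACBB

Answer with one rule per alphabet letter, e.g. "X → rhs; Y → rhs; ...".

A->BAC, B->D, C->BB, D->CA

  step 1 ⇒ step 2: BACBBD ⇒ D·BAC·BB·D·D·CA
    A ↦ BAC
    B ↦ D
    C ↦ BB
    D ↦ CA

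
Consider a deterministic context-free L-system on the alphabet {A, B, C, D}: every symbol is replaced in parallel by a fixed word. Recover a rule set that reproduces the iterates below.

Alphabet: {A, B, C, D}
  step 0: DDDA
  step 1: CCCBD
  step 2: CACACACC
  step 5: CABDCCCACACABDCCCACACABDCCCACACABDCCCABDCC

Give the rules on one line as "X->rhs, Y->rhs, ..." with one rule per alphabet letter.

  step 1 ⇒ step 2: CCCBD ⇒ CA·CA·CA·C·C
    B ↦ C
    C ↦ CA
    D ↦ C
  step 0 ⇒ step 1: DDDA ⇒ C·C·C·BD
    A ↦ BD

A->BD, B->C, C->CA, D->C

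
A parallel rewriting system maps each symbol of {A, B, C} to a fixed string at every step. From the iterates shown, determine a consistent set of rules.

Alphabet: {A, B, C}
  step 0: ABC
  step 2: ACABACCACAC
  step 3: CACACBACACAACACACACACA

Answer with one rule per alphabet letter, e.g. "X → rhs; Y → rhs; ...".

A->C, B->BA, C->ACA

  step 2 ⇒ step 3: ACABACCACAC ⇒ C·ACA·C·BA·C·ACA·ACA·C·ACA·C·ACA
    A ↦ C
    B ↦ BA
    C ↦ ACA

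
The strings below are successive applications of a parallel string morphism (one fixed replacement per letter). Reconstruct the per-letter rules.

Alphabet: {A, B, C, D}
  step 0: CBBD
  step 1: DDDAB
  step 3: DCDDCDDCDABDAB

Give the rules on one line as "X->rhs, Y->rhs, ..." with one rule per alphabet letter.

  step 0 ⇒ step 1: CBBD ⇒ D·D·D·AB
    B ↦ D
    C ↦ D
    D ↦ AB
    A ↦ DC  (constrained at step 1)

A->DC, B->D, C->D, D->AB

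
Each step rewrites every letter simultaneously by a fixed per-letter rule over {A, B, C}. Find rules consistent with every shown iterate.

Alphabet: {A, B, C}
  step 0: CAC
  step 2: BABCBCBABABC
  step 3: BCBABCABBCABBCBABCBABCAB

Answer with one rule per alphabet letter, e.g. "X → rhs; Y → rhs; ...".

A->BA, B->BC, C->AB

  step 2 ⇒ step 3: BABCBCBABABC ⇒ BC·BA·BC·AB·BC·AB·BC·BA·BC·BA·BC·AB
    A ↦ BA
    B ↦ BC
    C ↦ AB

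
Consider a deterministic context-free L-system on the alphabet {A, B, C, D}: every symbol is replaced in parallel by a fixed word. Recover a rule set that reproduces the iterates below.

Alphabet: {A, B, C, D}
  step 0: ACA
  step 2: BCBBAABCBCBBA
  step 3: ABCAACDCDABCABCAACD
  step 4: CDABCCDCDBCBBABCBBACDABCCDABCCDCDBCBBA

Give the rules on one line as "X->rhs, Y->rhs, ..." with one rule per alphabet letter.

A->CD, B->A, C->BC, D->BBA

  step 3 ⇒ step 4: ABCAACDCDABCABCAACD ⇒ CD·A·BC·CD·CD·BC·BBA·BC·BBA·CD·A·BC·CD·A·BC·CD·CD·BC·BBA
    A ↦ CD
    B ↦ A
    C ↦ BC
    D ↦ BBA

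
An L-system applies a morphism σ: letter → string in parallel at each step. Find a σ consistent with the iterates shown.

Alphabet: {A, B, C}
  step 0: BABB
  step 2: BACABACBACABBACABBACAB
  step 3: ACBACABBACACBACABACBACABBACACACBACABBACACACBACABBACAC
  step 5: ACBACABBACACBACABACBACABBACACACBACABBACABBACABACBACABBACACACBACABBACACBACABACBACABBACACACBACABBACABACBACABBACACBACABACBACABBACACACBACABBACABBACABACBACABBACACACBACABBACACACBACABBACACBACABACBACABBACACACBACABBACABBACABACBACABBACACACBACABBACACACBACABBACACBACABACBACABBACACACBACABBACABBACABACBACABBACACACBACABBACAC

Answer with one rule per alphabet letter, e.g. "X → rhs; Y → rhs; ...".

  step 2 ⇒ step 3: BACABACBACABBACABBACAB ⇒ AC·BAC·AB·BAC·AC·BAC·AB·AC·BAC·AB·BAC·AC·AC·BAC·AB·BAC·AC·AC·BAC·AB·BAC·AC
    A ↦ BAC
    B ↦ AC
    C ↦ AB

A->BAC, B->AC, C->AB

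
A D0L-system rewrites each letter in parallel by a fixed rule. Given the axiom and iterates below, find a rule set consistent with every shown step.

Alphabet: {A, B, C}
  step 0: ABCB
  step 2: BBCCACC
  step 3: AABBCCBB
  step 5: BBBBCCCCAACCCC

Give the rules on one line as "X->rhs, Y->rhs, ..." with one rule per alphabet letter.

  step 2 ⇒ step 3: BBCCACC ⇒ A·A·B·B·CC·B·B
    A ↦ CC
    B ↦ A
    C ↦ B

A->CC, B->A, C->B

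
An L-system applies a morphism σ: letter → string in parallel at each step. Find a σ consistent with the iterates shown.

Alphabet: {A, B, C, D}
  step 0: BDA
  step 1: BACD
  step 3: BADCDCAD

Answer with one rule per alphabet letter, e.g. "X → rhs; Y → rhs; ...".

  step 0 ⇒ step 1: BDA ⇒ BA·C·D
    A ↦ D
    B ↦ BA
    D ↦ C
    C ↦ AD  (constrained at step 1)

A->D, B->BA, C->AD, D->C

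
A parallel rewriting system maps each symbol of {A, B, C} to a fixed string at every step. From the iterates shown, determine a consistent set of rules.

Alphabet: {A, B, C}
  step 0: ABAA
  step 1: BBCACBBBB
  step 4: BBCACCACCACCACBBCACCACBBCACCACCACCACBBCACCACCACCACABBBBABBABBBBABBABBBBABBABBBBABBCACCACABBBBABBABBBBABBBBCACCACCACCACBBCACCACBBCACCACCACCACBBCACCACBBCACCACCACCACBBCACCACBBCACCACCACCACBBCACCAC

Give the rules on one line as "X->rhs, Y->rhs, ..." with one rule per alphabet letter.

  step 0 ⇒ step 1: ABAA ⇒ BB·CAC·BB·BB
    A ↦ BB
    B ↦ CAC
    C ↦ ABB  (constrained at step 1)

A->BB, B->CAC, C->ABB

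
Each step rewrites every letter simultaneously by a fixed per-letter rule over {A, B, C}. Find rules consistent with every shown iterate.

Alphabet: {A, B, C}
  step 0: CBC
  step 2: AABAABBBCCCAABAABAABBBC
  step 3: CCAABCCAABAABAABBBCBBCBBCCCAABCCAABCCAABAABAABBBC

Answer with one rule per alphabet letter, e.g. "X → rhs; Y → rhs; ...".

  step 2 ⇒ step 3: AABAABBBCCCAABAABAABBBC ⇒ C·C·AAB·C·C·AAB·AAB·AAB·BBC·BBC·BBC·C·C·AAB·C·C·AAB·C·C·AAB·AAB·AAB·BBC
    A ↦ C
    B ↦ AAB
    C ↦ BBC

A->C, B->AAB, C->BBC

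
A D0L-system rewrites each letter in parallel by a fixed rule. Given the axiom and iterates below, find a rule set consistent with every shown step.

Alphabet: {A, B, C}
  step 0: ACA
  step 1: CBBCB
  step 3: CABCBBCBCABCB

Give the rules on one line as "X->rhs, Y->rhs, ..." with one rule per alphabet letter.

A->CB, B->CA, C->B

  step 0 ⇒ step 1: ACA ⇒ CB·B·CB
    A ↦ CB
    C ↦ B
    B ↦ CA  (constrained at step 1)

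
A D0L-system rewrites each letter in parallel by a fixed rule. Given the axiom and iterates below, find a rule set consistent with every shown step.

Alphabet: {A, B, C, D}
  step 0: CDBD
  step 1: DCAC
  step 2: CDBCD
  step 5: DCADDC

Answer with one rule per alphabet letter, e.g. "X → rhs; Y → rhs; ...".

A->BC, B->A, C->D, D->C

  step 1 ⇒ step 2: DCAC ⇒ C·D·BC·D
    A ↦ BC
    C ↦ D
    D ↦ C
  step 0 ⇒ step 1: CDBD ⇒ D·C·A·C
    B ↦ A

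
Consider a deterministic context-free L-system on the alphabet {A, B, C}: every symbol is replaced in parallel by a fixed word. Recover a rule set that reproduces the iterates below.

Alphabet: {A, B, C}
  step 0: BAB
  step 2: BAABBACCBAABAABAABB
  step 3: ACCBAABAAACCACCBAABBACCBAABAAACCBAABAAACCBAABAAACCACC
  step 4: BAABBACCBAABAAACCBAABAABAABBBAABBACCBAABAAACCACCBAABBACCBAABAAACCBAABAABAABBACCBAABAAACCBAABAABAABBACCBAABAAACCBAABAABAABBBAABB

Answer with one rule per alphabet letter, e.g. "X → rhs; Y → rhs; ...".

A->BAA, B->ACC, C->B

  step 3 ⇒ step 4: ACCBAABAAACCACCBAABBACCBAABAAACCBAABAAACCBAABAAACCACC ⇒ BAA·B·B·ACC·BAA·BAA·ACC·BAA·BAA·BAA·B·B·BAA·B·B·ACC·BAA·BAA·ACC·ACC·BAA·B·B·ACC·BAA·BAA·ACC·BAA·BAA·BAA·B·B·ACC·BAA·BAA·ACC·BAA·BAA·BAA·B·B·ACC·BAA·BAA·ACC·BAA·BAA·BAA·B·B·BAA·B·B
    A ↦ BAA
    B ↦ ACC
    C ↦ B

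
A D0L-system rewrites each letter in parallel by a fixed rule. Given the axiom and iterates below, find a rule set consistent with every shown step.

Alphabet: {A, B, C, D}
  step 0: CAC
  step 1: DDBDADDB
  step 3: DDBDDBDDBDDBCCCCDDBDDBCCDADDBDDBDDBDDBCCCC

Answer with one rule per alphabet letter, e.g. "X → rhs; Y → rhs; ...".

  step 0 ⇒ step 1: CAC ⇒ DDB·DA·DDB
    A ↦ DA
    C ↦ DDB
    B ↦ DD  (constrained at step 1)
    D ↦ CC  (constrained at step 1)

A->DA, B->DD, C->DDB, D->CC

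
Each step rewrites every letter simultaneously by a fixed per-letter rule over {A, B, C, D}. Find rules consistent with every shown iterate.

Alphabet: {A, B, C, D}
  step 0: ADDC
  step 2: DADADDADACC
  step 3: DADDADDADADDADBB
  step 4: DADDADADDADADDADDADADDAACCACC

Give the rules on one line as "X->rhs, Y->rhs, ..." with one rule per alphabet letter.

A->D, B->ACC, C->B, D->DA

  step 3 ⇒ step 4: DADDADDADADDADBB ⇒ DA·D·DA·DA·D·DA·DA·D·DA·D·DA·DA·D·DA·ACC·ACC
    A ↦ D
    B ↦ ACC
    D ↦ DA
  step 2 ⇒ step 3: DADADDADACC ⇒ DA·D·DA·D·DA·DA·D·DA·D·B·B
    C ↦ B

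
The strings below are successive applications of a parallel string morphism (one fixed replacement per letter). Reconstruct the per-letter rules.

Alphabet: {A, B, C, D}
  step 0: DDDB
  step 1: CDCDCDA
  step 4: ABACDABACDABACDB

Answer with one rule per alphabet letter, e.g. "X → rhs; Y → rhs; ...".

  step 0 ⇒ step 1: DDDB ⇒ CD·CD·CD·A
    B ↦ A
    D ↦ CD
    A ↦ B  (constrained at step 1)
    C ↦ A  (constrained at step 1)

A->B, B->A, C->A, D->CD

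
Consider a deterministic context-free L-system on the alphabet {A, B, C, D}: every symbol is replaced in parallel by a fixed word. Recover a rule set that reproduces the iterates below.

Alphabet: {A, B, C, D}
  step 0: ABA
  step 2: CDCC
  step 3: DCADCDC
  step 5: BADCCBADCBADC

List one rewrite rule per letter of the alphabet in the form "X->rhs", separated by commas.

A->B, B->C, C->DC, D->A

  step 2 ⇒ step 3: CDCC ⇒ DC·A·DC·DC
    C ↦ DC
    D ↦ A
    A ↦ B  (constrained at step 0)
    B ↦ C  (constrained at step 0)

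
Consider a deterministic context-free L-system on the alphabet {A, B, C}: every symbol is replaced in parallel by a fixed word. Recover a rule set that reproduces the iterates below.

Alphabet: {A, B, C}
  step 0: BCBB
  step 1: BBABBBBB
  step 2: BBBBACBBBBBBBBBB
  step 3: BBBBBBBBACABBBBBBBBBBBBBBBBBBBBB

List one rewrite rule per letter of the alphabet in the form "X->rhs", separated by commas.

A->AC, B->BB, C->AB

  step 2 ⇒ step 3: BBBBACBBBBBBBBBB ⇒ BB·BB·BB·BB·AC·AB·BB·BB·BB·BB·BB·BB·BB·BB·BB·BB
    A ↦ AC
    B ↦ BB
    C ↦ AB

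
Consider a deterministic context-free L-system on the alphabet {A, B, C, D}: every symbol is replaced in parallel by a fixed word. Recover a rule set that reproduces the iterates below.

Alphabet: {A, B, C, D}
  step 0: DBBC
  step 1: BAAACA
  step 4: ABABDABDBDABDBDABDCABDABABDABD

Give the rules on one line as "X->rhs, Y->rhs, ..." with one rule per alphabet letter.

  step 0 ⇒ step 1: DBBC ⇒ BA·A·A·CA
    B ↦ A
    C ↦ CA
    D ↦ BA
    A ↦ BD  (constrained at step 1)

A->BD, B->A, C->CA, D->BA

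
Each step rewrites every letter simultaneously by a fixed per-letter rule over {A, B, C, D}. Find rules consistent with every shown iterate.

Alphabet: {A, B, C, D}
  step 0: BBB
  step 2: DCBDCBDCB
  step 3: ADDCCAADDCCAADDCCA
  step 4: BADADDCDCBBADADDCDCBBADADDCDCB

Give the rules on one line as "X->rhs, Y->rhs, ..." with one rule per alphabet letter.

A->B, B->CA, C->DC, D->AD

  step 3 ⇒ step 4: ADDCCAADDCCAADDCCA ⇒ B·AD·AD·DC·DC·B·B·AD·AD·DC·DC·B·B·AD·AD·DC·DC·B
    A ↦ B
    C ↦ DC
    D ↦ AD
  step 2 ⇒ step 3: DCBDCBDCB ⇒ AD·DC·CA·AD·DC·CA·AD·DC·CA
    B ↦ CA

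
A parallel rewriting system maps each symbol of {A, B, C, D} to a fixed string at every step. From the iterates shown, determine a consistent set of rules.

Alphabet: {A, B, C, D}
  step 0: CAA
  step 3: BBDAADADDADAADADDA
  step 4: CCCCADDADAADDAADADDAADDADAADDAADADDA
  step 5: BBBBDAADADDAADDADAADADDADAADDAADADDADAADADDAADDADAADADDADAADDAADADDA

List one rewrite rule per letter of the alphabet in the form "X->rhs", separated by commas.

  step 4 ⇒ step 5: CCCCADDADAADDAADADDAADDADAADDAADADDA ⇒ B·B·B·B·DA·AD·AD·DA·AD·DA·DA·AD·AD·DA·DA·AD·DA·AD·AD·DA·DA·AD·AD·DA·AD·DA·DA·AD·AD·DA·DA·AD·DA·AD·AD·DA
    A ↦ DA
    C ↦ B
    D ↦ AD
  step 3 ⇒ step 4: BBDAADADDADAADADDA ⇒ CC·CC·AD·DA·DA·AD·DA·AD·AD·DA·AD·DA·DA·AD·DA·AD·AD·DA
    B ↦ CC

A->DA, B->CC, C->B, D->AD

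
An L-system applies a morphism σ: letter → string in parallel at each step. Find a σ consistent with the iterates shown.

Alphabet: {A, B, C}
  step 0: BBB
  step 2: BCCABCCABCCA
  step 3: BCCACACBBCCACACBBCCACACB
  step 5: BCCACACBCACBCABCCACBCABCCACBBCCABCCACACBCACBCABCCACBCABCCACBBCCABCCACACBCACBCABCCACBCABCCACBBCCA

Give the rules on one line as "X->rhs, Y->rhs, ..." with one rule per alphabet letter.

  step 2 ⇒ step 3: BCCABCCABCCA ⇒ BC·CA·CA·CB·BC·CA·CA·CB·BC·CA·CA·CB
    A ↦ CB
    B ↦ BC
    C ↦ CA

A->CB, B->BC, C->CA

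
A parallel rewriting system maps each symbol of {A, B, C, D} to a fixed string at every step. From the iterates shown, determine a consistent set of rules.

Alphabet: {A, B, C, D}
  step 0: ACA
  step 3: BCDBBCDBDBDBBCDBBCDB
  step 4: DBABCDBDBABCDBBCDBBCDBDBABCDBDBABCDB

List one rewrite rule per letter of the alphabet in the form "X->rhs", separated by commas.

  step 3 ⇒ step 4: BCDBBCDBDBDBBCDBBCDB ⇒ DB·A·BC·DB·DB·A·BC·DB·BC·DB·BC·DB·DB·A·BC·DB·DB·A·BC·DB
    B ↦ DB
    C ↦ A
    D ↦ BC
    A ↦ BB  (constrained at step 0)

A->BB, B->DB, C->A, D->BC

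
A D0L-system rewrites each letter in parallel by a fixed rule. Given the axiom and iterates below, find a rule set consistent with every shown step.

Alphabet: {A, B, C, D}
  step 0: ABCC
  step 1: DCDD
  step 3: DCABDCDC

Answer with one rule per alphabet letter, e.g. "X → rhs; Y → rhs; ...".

A->D, B->C, C->D, D->AB

  step 0 ⇒ step 1: ABCC ⇒ D·C·D·D
    A ↦ D
    B ↦ C
    C ↦ D
    D ↦ AB  (constrained at step 1)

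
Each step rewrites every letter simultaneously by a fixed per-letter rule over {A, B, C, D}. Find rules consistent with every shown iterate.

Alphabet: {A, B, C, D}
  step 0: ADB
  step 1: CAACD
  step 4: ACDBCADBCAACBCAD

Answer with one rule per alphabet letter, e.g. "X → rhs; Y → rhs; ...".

  step 0 ⇒ step 1: ADB ⇒ CA·AC·D
    A ↦ CA
    B ↦ D
    D ↦ AC
    C ↦ B  (constrained at step 1)

A->CA, B->D, C->B, D->AC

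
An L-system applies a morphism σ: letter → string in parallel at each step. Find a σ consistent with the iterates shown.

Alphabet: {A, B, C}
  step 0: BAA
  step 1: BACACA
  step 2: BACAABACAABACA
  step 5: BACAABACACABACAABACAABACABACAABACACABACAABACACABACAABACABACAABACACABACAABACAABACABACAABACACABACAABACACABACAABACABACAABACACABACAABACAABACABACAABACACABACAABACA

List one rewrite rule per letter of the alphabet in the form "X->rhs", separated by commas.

  step 1 ⇒ step 2: BACACA ⇒ BA·CA·ABA·CA·ABA·CA
    A ↦ CA
    B ↦ BA
    C ↦ ABA

A->CA, B->BA, C->ABA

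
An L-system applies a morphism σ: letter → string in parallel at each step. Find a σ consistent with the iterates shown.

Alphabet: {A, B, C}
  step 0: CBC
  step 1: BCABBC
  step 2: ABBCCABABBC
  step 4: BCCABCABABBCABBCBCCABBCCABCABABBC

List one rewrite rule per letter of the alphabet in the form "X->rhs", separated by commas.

A->C, B->AB, C->BC

  step 1 ⇒ step 2: BCABBC ⇒ AB·BC·C·AB·AB·BC
    A ↦ C
    B ↦ AB
    C ↦ BC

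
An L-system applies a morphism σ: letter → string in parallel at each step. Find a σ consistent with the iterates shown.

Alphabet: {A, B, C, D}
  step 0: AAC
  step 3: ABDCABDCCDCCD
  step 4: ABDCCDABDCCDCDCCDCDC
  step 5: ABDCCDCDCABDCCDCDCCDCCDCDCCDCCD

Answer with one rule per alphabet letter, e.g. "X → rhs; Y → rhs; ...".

  step 4 ⇒ step 5: ABDCCDABDCCDCDCCDCDC ⇒ AB·D·C·CD·CD·C·AB·D·C·CD·CD·C·CD·C·CD·CD·C·CD·C·CD
    A ↦ AB
    B ↦ D
    C ↦ CD
    D ↦ C

A->AB, B->D, C->CD, D->C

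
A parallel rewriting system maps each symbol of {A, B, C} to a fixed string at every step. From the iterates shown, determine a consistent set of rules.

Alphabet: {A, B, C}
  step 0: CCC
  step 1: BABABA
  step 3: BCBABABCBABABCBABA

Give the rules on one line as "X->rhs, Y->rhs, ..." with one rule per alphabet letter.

  step 0 ⇒ step 1: CCC ⇒ BA·BA·BA
    C ↦ BA
    A ↦ C  (constrained at step 1)
    B ↦ BC  (constrained at step 1)

A->C, B->BC, C->BA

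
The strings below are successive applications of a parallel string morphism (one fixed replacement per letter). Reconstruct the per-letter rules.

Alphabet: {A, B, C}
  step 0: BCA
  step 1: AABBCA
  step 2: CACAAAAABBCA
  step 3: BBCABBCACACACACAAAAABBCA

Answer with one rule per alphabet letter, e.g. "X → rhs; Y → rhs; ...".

A->CA, B->AA, C->BB

  step 2 ⇒ step 3: CACAAAAABBCA ⇒ BB·CA·BB·CA·CA·CA·CA·CA·AA·AA·BB·CA
    A ↦ CA
    B ↦ AA
    C ↦ BB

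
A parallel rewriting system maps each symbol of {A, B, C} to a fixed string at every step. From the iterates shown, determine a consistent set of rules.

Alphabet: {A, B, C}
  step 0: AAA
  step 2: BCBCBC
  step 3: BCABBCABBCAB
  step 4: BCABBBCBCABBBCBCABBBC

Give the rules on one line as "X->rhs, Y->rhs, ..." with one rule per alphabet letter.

  step 3 ⇒ step 4: BCABBCABBCAB ⇒ BC·AB·B·BC·BC·AB·B·BC·BC·AB·B·BC
    A ↦ B
    B ↦ BC
    C ↦ AB

A->B, B->BC, C->AB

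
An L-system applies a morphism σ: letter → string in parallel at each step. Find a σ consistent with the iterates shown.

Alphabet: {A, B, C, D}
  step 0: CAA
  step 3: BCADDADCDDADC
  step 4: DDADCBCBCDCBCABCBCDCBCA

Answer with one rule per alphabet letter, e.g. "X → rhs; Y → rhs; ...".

A->DC, B->DD, C->A, D->BC

  step 3 ⇒ step 4: BCADDADCDDADC ⇒ DD·A·DC·BC·BC·DC·BC·A·BC·BC·DC·BC·A
    A ↦ DC
    B ↦ DD
    C ↦ A
    D ↦ BC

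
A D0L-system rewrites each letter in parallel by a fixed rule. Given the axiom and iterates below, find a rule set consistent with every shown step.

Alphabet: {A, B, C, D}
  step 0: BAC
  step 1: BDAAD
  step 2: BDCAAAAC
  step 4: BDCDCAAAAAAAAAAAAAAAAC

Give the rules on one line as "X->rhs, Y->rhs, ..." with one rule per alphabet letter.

  step 1 ⇒ step 2: BDAAD ⇒ BD·C·AA·AA·C
    A ↦ AA
    B ↦ BD
    D ↦ C
  step 0 ⇒ step 1: BAC ⇒ BD·AA·D
    C ↦ D

A->AA, B->BD, C->D, D->C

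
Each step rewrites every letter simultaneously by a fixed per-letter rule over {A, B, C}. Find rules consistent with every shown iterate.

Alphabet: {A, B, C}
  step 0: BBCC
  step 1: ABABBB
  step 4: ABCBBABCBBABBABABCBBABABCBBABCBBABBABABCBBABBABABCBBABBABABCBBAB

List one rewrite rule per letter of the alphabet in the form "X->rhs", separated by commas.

A->CBB, B->AB, C->B

  step 0 ⇒ step 1: BBCC ⇒ AB·AB·B·B
    B ↦ AB
    C ↦ B
    A ↦ CBB  (constrained at step 1)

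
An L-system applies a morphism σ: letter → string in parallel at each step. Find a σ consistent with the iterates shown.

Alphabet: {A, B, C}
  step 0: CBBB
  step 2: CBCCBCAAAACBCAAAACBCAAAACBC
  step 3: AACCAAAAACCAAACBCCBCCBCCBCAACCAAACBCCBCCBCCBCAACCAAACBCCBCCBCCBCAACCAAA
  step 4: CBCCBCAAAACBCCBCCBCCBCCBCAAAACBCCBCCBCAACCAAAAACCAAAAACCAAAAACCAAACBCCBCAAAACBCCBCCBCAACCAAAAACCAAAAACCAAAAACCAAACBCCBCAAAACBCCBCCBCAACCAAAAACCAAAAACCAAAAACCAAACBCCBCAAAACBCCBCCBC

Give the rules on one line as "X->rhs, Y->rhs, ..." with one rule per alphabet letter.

  step 3 ⇒ step 4: AACCAAAAACCAAACBCCBCCBCCBCAACCAAACBCCBCCBCCBCAACCAAACBCCBCCBCCBCAACCAAA ⇒ CBC·CBC·AA·AA·CBC·CBC·CBC·CBC·CBC·AA·AA·CBC·CBC·CBC·AA·CCA·AA·AA·CCA·AA·AA·CCA·AA·AA·CCA·AA·CBC·CBC·AA·AA·CBC·CBC·CBC·AA·CCA·AA·AA·CCA·AA·AA·CCA·AA·AA·CCA·AA·CBC·CBC·AA·AA·CBC·CBC·CBC·AA·CCA·AA·AA·CCA·AA·AA·CCA·AA·AA·CCA·AA·CBC·CBC·AA·AA·CBC·CBC·CBC
    A ↦ CBC
    B ↦ CCA
    C ↦ AA

A->CBC, B->CCA, C->AA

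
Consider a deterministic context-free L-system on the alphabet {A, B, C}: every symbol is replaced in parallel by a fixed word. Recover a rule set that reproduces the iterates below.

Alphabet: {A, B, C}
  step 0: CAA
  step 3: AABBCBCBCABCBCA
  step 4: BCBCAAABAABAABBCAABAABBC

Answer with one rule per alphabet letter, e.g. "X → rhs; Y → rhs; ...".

  step 3 ⇒ step 4: AABBCBCBCABCBCA ⇒ BC·BC·A·A·AB·A·AB·A·AB·BC·A·AB·A·AB·BC
    A ↦ BC
    B ↦ A
    C ↦ AB

A->BC, B->A, C->AB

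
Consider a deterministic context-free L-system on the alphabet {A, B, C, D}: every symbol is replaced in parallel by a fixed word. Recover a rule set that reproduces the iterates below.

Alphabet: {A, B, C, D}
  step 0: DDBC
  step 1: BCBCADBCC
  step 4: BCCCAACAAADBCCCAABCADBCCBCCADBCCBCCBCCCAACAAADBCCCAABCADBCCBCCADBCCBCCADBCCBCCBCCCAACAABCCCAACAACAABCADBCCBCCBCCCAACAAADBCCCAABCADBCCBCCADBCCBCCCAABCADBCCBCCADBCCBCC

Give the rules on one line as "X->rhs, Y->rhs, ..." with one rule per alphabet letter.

  step 0 ⇒ step 1: DDBC ⇒ BC·BC·AD·BCC
    B ↦ AD
    C ↦ BCC
    D ↦ BC
    A ↦ CAA  (constrained at step 1)

A->CAA, B->AD, C->BCC, D->BC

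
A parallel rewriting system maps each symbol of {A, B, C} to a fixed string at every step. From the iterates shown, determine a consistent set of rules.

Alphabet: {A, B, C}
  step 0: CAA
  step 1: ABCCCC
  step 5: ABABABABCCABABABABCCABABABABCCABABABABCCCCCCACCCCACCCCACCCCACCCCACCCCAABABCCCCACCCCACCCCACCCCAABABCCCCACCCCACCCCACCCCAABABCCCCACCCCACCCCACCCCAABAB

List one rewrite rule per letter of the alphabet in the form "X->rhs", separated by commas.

A->CC, B->CCA, C->AB

  step 0 ⇒ step 1: CAA ⇒ AB·CC·CC
    A ↦ CC
    C ↦ AB
    B ↦ CCA  (constrained at step 1)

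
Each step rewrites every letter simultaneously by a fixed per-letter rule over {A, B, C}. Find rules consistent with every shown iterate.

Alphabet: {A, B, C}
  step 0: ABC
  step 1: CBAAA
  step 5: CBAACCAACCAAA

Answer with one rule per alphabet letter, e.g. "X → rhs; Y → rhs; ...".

  step 0 ⇒ step 1: ABC ⇒ C·BAA·A
    A ↦ C
    B ↦ BAA
    C ↦ A

A->C, B->BAA, C->A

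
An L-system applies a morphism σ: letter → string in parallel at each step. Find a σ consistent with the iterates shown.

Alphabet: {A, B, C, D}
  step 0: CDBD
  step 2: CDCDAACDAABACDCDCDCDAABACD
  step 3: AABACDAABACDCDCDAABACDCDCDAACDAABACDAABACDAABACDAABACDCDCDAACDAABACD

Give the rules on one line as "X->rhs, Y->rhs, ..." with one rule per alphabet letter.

  step 2 ⇒ step 3: CDCDAACDAABACDCDCDCDAABACD ⇒ AAB·ACD·AAB·ACD·CD·CD·AAB·ACD·CD·CD·AA·CD·AAB·ACD·AAB·ACD·AAB·ACD·AAB·ACD·CD·CD·AA·CD·AAB·ACD
    A ↦ CD
    B ↦ AA
    C ↦ AAB
    D ↦ ACD

A->CD, B->AA, C->AAB, D->ACD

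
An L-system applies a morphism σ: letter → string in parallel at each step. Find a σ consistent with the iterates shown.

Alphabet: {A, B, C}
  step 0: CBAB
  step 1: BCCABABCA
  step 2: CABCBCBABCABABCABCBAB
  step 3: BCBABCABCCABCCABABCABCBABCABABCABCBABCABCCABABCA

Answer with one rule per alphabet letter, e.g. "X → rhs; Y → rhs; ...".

A->BAB, B->CA, C->BC

  step 2 ⇒ step 3: CABCBCBABCABABCABCBAB ⇒ BC·BAB·CA·BC·CA·BC·CA·BAB·CA·BC·BAB·CA·BAB·CA·BC·BAB·CA·BC·CA·BAB·CA
    A ↦ BAB
    B ↦ CA
    C ↦ BC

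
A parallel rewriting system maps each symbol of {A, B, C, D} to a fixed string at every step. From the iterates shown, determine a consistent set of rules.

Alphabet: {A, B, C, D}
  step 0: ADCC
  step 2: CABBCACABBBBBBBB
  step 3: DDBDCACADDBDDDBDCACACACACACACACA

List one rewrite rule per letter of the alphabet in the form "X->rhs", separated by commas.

A->BD, B->CA, C->DD, D->BB

  step 2 ⇒ step 3: CABBCACABBBBBBBB ⇒ DD·BD·CA·CA·DD·BD·DD·BD·CA·CA·CA·CA·CA·CA·CA·CA
    A ↦ BD
    B ↦ CA
    C ↦ DD
    D ↦ BB  (constrained at step 0)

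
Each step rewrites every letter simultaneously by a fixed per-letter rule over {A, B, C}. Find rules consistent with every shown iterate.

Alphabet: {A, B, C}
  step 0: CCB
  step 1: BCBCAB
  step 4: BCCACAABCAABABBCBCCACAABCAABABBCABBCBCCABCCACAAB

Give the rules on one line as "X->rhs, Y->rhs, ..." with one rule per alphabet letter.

A->CA, B->AB, C->BC

  step 0 ⇒ step 1: CCB ⇒ BC·BC·AB
    B ↦ AB
    C ↦ BC
    A ↦ CA  (constrained at step 1)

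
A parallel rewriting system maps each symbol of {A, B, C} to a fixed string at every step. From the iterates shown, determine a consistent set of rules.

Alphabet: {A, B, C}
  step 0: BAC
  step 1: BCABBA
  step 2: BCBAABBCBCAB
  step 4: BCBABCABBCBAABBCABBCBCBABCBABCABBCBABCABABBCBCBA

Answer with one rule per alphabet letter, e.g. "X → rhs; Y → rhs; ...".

A->AB, B->BC, C->BA

  step 1 ⇒ step 2: BCABBA ⇒ BC·BA·AB·BC·BC·AB
    A ↦ AB
    B ↦ BC
    C ↦ BA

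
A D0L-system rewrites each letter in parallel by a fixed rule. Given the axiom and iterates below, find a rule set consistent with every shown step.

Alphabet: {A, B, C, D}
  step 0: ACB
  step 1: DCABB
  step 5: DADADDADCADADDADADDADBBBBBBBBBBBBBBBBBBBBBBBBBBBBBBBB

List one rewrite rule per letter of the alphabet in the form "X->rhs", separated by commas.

  step 0 ⇒ step 1: ACB ⇒ D·CA·BB
    A ↦ D
    B ↦ BB
    C ↦ CA
    D ↦ AD  (constrained at step 1)

A->D, B->BB, C->CA, D->AD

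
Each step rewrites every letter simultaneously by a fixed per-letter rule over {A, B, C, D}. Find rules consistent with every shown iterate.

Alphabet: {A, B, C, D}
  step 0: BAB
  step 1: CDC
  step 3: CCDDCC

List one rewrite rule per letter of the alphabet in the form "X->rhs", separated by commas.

A->D, B->C, C->BB, D->AA

  step 0 ⇒ step 1: BAB ⇒ C·D·C
    A ↦ D
    B ↦ C
    C ↦ BB  (constrained at step 1)
    D ↦ AA  (constrained at step 1)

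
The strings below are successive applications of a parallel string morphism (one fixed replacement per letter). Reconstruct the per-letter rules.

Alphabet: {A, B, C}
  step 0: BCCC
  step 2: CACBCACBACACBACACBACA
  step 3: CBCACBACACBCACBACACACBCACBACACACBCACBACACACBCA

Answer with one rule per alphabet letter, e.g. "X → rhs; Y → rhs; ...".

A->CA, B->ACA, C->CB

  step 2 ⇒ step 3: CACBCACBACACBACACBACA ⇒ CB·CA·CB·ACA·CB·CA·CB·ACA·CA·CB·CA·CB·ACA·CA·CB·CA·CB·ACA·CA·CB·CA
    A ↦ CA
    B ↦ ACA
    C ↦ CB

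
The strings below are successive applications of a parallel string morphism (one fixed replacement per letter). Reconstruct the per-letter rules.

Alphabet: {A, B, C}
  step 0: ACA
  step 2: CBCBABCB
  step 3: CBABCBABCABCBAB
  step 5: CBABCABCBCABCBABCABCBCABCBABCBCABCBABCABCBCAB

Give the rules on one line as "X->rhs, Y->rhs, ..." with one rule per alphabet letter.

A->C, B->AB, C->CB

  step 2 ⇒ step 3: CBCBABCB ⇒ CB·AB·CB·AB·C·AB·CB·AB
    A ↦ C
    B ↦ AB
    C ↦ CB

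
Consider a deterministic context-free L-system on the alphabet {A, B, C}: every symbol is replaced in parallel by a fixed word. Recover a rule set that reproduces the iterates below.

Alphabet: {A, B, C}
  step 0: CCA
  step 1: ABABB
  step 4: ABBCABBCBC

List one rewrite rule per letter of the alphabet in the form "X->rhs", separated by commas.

  step 0 ⇒ step 1: CCA ⇒ AB·AB·B
    A ↦ B
    C ↦ AB
    B ↦ C  (constrained at step 1)

A->B, B->C, C->AB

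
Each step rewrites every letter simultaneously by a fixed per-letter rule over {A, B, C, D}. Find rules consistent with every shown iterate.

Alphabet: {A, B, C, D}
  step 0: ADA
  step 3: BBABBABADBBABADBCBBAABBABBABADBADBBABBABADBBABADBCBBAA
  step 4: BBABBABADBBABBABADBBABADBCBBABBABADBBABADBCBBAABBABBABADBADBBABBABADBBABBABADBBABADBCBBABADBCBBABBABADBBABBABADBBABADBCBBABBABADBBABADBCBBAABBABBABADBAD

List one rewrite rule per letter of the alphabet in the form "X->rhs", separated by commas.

A->BAD, B->BBA, C->A, D->BC

  step 3 ⇒ step 4: BBABBABADBBABADBCBBAABBABBABADBADBBABBABADBBABADBCBBAA ⇒ BBA·BBA·BAD·BBA·BBA·BAD·BBA·BAD·BC·BBA·BBA·BAD·BBA·BAD·BC·BBA·A·BBA·BBA·BAD·BAD·BBA·BBA·BAD·BBA·BBA·BAD·BBA·BAD·BC·BBA·BAD·BC·BBA·BBA·BAD·BBA·BBA·BAD·BBA·BAD·BC·BBA·BBA·BAD·BBA·BAD·BC·BBA·A·BBA·BBA·BAD·BAD
    A ↦ BAD
    B ↦ BBA
    C ↦ A
    D ↦ BC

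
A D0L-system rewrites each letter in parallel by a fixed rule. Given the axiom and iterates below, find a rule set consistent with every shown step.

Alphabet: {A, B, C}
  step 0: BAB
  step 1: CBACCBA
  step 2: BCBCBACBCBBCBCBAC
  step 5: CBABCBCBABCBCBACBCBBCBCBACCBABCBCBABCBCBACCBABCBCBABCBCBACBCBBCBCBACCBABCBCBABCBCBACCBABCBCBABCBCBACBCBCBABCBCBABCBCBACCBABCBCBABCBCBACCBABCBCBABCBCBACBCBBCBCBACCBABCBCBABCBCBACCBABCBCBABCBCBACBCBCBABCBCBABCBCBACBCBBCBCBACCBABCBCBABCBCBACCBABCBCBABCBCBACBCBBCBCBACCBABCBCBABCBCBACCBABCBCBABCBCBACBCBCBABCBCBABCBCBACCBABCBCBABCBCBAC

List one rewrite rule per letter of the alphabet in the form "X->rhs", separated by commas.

A->C, B->CBA, C->BCB

  step 1 ⇒ step 2: CBACCBA ⇒ BCB·CBA·C·BCB·BCB·CBA·C
    A ↦ C
    B ↦ CBA
    C ↦ BCB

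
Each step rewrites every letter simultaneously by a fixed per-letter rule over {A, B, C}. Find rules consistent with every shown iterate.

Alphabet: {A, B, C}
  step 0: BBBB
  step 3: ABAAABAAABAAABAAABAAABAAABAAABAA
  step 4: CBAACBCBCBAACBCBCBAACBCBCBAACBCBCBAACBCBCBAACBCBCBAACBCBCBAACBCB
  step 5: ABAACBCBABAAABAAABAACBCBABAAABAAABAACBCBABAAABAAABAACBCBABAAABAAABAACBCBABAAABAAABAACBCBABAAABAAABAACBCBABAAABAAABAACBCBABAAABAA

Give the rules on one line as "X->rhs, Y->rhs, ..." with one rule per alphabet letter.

A->CB, B->AA, C->AB

  step 4 ⇒ step 5: CBAACBCBCBAACBCBCBAACBCBCBAACBCBCBAACBCBCBAACBCBCBAACBCBCBAACBCB ⇒ AB·AA·CB·CB·AB·AA·AB·AA·AB·AA·CB·CB·AB·AA·AB·AA·AB·AA·CB·CB·AB·AA·AB·AA·AB·AA·CB·CB·AB·AA·AB·AA·AB·AA·CB·CB·AB·AA·AB·AA·AB·AA·CB·CB·AB·AA·AB·AA·AB·AA·CB·CB·AB·AA·AB·AA·AB·AA·CB·CB·AB·AA·AB·AA
    A ↦ CB
    B ↦ AA
    C ↦ AB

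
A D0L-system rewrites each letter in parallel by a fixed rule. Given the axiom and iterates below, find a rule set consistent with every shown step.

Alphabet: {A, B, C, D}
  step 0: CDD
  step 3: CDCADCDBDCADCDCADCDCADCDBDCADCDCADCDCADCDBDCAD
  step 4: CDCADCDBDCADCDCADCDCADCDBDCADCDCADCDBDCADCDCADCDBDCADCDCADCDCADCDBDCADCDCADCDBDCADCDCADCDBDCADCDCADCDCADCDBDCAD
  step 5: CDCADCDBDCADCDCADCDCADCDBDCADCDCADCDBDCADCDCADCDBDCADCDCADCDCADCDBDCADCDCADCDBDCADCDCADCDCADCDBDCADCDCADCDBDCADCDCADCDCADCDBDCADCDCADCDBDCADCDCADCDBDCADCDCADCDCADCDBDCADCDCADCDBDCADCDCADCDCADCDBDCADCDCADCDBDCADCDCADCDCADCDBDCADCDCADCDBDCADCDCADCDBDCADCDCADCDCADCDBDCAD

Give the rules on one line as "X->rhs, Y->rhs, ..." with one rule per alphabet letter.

  step 4 ⇒ step 5: CDCADCDBDCADCDCADCDCADCDBDCADCDCADCDBDCADCDCADCDBDCADCDCADCDCADCDBDCADCDCADCDBDCADCDCADCDBDCADCDCADCDCADCDBDCAD ⇒ CD·CAD·CD·BD·CAD·CD·CAD·CD·CAD·CD·BD·CAD·CD·CAD·CD·BD·CAD·CD·CAD·CD·BD·CAD·CD·CAD·CD·CAD·CD·BD·CAD·CD·CAD·CD·BD·CAD·CD·CAD·CD·CAD·CD·BD·CAD·CD·CAD·CD·BD·CAD·CD·CAD·CD·CAD·CD·BD·CAD·CD·CAD·CD·BD·CAD·CD·CAD·CD·BD·CAD·CD·CAD·CD·CAD·CD·BD·CAD·CD·CAD·CD·BD·CAD·CD·CAD·CD·CAD·CD·BD·CAD·CD·CAD·CD·BD·CAD·CD·CAD·CD·CAD·CD·BD·CAD·CD·CAD·CD·BD·CAD·CD·CAD·CD·BD·CAD·CD·CAD·CD·CAD·CD·BD·CAD
    A ↦ BD
    B ↦ CD
    C ↦ CD
    D ↦ CAD

A->BD, B->CD, C->CD, D->CAD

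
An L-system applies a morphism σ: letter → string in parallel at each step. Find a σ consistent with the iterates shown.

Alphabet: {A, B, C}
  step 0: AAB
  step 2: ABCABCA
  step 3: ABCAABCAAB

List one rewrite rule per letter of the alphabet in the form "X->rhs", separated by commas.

A->AB, B->C, C->A

  step 2 ⇒ step 3: ABCABCA ⇒ AB·C·A·AB·C·A·AB
    A ↦ AB
    B ↦ C
    C ↦ A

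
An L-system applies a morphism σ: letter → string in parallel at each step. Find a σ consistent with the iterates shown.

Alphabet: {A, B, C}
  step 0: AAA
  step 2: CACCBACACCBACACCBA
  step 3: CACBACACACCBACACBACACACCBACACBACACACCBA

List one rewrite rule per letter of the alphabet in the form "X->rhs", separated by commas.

  step 2 ⇒ step 3: CACCBACACCBACACCBA ⇒ CA·CBA·CA·CA·C·CBA·CA·CBA·CA·CA·C·CBA·CA·CBA·CA·CA·C·CBA
    A ↦ CBA
    B ↦ C
    C ↦ CA

A->CBA, B->C, C->CA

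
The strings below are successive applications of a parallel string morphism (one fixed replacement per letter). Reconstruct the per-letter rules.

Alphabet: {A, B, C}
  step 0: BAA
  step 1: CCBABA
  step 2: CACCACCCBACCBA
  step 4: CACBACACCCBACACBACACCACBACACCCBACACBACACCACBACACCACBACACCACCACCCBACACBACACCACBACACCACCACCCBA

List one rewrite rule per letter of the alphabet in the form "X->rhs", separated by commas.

  step 1 ⇒ step 2: CCBABA ⇒ CAC·CAC·CC·BA·CC·BA
    A ↦ BA
    B ↦ CC
    C ↦ CAC

A->BA, B->CC, C->CAC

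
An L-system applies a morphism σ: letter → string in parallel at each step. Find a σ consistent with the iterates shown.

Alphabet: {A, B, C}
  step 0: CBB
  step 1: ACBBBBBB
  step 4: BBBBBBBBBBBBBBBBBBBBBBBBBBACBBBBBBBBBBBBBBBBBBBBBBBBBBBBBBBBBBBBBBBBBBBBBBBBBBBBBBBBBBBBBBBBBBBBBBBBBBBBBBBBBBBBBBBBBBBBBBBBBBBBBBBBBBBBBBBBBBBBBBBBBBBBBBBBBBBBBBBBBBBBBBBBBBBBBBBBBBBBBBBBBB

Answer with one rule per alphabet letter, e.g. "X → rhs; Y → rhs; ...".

A->BB, B->BBB, C->AC

  step 0 ⇒ step 1: CBB ⇒ AC·BBB·BBB
    B ↦ BBB
    C ↦ AC
    A ↦ BB  (constrained at step 1)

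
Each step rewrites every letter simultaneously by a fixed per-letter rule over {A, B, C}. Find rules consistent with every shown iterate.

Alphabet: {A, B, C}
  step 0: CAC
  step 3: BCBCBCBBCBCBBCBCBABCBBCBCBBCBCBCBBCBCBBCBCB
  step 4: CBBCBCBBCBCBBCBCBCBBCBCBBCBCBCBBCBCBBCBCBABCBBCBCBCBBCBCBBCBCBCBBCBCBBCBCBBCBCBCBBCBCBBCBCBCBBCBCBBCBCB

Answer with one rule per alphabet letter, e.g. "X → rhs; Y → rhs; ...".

  step 3 ⇒ step 4: BCBCBCBBCBCBBCBCBABCBBCBCBBCBCBCBBCBCBBCBCB ⇒ CB·BCB·CB·BCB·CB·BCB·CB·CB·BCB·CB·BCB·CB·CB·BCB·CB·BCB·CB·AB·CB·BCB·CB·CB·BCB·CB·BCB·CB·CB·BCB·CB·BCB·CB·BCB·CB·CB·BCB·CB·BCB·CB·CB·BCB·CB·BCB·CB
    A ↦ AB
    B ↦ CB
    C ↦ BCB

A->AB, B->CB, C->BCB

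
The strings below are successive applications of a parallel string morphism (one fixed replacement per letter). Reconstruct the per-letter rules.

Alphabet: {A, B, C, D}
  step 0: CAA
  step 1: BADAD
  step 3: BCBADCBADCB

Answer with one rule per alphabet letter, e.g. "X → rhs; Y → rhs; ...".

  step 0 ⇒ step 1: CAA ⇒ B·AD·AD
    A ↦ AD
    C ↦ B
    B ↦ CB  (constrained at step 1)
    D ↦ C  (constrained at step 1)

A->AD, B->CB, C->B, D->C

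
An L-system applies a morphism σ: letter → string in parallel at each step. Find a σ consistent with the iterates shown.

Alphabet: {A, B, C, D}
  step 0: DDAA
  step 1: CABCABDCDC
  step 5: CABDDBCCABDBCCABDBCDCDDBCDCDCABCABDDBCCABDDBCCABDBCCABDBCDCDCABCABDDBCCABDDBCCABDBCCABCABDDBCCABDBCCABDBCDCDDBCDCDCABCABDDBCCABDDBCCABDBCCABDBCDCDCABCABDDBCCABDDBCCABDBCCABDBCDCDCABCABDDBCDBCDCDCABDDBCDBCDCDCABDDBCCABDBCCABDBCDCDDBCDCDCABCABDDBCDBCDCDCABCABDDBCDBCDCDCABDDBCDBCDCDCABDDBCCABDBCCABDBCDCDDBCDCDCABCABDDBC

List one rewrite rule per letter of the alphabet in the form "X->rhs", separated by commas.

  step 0 ⇒ step 1: DDAA ⇒ CAB·CAB·DC·DC
    A ↦ DC
    D ↦ CAB
    B ↦ D  (constrained at step 1)
    C ↦ DBC  (constrained at step 1)

A->DC, B->D, C->DBC, D->CAB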